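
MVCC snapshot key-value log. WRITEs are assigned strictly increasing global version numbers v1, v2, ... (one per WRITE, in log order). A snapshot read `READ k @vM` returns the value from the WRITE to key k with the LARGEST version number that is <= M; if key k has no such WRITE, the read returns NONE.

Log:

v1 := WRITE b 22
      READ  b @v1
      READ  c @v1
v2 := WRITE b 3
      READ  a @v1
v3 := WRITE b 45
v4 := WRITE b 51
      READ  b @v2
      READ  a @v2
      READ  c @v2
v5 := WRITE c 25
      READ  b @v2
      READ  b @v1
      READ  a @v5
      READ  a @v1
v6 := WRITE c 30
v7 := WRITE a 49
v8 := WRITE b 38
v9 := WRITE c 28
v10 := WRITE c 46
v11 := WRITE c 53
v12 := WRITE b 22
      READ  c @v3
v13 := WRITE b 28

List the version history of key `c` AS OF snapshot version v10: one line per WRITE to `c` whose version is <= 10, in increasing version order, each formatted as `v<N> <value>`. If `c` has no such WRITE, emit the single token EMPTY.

Scan writes for key=c with version <= 10:
  v1 WRITE b 22 -> skip
  v2 WRITE b 3 -> skip
  v3 WRITE b 45 -> skip
  v4 WRITE b 51 -> skip
  v5 WRITE c 25 -> keep
  v6 WRITE c 30 -> keep
  v7 WRITE a 49 -> skip
  v8 WRITE b 38 -> skip
  v9 WRITE c 28 -> keep
  v10 WRITE c 46 -> keep
  v11 WRITE c 53 -> drop (> snap)
  v12 WRITE b 22 -> skip
  v13 WRITE b 28 -> skip
Collected: [(5, 25), (6, 30), (9, 28), (10, 46)]

Answer: v5 25
v6 30
v9 28
v10 46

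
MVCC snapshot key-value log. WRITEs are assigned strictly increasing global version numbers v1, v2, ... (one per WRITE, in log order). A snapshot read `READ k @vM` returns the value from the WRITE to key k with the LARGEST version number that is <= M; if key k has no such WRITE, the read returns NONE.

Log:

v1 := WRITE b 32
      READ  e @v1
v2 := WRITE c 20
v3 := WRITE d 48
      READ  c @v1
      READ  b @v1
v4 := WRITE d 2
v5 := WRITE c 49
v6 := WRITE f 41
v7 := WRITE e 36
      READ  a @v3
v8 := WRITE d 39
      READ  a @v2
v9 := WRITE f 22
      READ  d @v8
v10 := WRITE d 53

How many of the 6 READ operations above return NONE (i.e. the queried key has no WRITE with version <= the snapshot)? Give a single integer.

v1: WRITE b=32  (b history now [(1, 32)])
READ e @v1: history=[] -> no version <= 1 -> NONE
v2: WRITE c=20  (c history now [(2, 20)])
v3: WRITE d=48  (d history now [(3, 48)])
READ c @v1: history=[(2, 20)] -> no version <= 1 -> NONE
READ b @v1: history=[(1, 32)] -> pick v1 -> 32
v4: WRITE d=2  (d history now [(3, 48), (4, 2)])
v5: WRITE c=49  (c history now [(2, 20), (5, 49)])
v6: WRITE f=41  (f history now [(6, 41)])
v7: WRITE e=36  (e history now [(7, 36)])
READ a @v3: history=[] -> no version <= 3 -> NONE
v8: WRITE d=39  (d history now [(3, 48), (4, 2), (8, 39)])
READ a @v2: history=[] -> no version <= 2 -> NONE
v9: WRITE f=22  (f history now [(6, 41), (9, 22)])
READ d @v8: history=[(3, 48), (4, 2), (8, 39)] -> pick v8 -> 39
v10: WRITE d=53  (d history now [(3, 48), (4, 2), (8, 39), (10, 53)])
Read results in order: ['NONE', 'NONE', '32', 'NONE', 'NONE', '39']
NONE count = 4

Answer: 4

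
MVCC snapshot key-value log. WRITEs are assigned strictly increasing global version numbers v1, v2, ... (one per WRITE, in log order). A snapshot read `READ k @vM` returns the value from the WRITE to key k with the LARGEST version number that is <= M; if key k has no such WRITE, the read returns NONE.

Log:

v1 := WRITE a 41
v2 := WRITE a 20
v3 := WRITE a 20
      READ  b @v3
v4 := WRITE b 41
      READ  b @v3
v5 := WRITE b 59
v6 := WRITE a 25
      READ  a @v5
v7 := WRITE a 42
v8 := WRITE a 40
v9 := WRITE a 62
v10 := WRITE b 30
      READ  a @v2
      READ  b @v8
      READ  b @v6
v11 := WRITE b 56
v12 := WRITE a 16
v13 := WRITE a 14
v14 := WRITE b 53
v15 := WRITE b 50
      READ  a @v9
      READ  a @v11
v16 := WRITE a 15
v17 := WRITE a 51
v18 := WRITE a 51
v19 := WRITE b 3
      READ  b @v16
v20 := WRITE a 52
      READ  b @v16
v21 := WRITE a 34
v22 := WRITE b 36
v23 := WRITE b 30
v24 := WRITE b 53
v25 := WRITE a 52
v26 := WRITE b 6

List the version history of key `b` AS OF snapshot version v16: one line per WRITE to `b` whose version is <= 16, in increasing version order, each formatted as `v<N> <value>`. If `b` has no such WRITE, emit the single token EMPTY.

Scan writes for key=b with version <= 16:
  v1 WRITE a 41 -> skip
  v2 WRITE a 20 -> skip
  v3 WRITE a 20 -> skip
  v4 WRITE b 41 -> keep
  v5 WRITE b 59 -> keep
  v6 WRITE a 25 -> skip
  v7 WRITE a 42 -> skip
  v8 WRITE a 40 -> skip
  v9 WRITE a 62 -> skip
  v10 WRITE b 30 -> keep
  v11 WRITE b 56 -> keep
  v12 WRITE a 16 -> skip
  v13 WRITE a 14 -> skip
  v14 WRITE b 53 -> keep
  v15 WRITE b 50 -> keep
  v16 WRITE a 15 -> skip
  v17 WRITE a 51 -> skip
  v18 WRITE a 51 -> skip
  v19 WRITE b 3 -> drop (> snap)
  v20 WRITE a 52 -> skip
  v21 WRITE a 34 -> skip
  v22 WRITE b 36 -> drop (> snap)
  v23 WRITE b 30 -> drop (> snap)
  v24 WRITE b 53 -> drop (> snap)
  v25 WRITE a 52 -> skip
  v26 WRITE b 6 -> drop (> snap)
Collected: [(4, 41), (5, 59), (10, 30), (11, 56), (14, 53), (15, 50)]

Answer: v4 41
v5 59
v10 30
v11 56
v14 53
v15 50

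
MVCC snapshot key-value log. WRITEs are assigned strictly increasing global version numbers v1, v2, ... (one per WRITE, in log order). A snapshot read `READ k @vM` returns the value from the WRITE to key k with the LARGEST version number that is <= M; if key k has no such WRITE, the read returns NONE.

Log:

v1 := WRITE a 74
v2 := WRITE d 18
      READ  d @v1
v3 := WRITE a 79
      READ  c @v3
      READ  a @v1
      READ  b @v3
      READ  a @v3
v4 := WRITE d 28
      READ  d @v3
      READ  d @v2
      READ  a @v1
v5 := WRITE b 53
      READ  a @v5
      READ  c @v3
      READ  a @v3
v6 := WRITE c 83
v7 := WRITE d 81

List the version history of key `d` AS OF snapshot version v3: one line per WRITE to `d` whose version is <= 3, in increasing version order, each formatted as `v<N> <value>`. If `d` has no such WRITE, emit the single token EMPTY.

Answer: v2 18

Derivation:
Scan writes for key=d with version <= 3:
  v1 WRITE a 74 -> skip
  v2 WRITE d 18 -> keep
  v3 WRITE a 79 -> skip
  v4 WRITE d 28 -> drop (> snap)
  v5 WRITE b 53 -> skip
  v6 WRITE c 83 -> skip
  v7 WRITE d 81 -> drop (> snap)
Collected: [(2, 18)]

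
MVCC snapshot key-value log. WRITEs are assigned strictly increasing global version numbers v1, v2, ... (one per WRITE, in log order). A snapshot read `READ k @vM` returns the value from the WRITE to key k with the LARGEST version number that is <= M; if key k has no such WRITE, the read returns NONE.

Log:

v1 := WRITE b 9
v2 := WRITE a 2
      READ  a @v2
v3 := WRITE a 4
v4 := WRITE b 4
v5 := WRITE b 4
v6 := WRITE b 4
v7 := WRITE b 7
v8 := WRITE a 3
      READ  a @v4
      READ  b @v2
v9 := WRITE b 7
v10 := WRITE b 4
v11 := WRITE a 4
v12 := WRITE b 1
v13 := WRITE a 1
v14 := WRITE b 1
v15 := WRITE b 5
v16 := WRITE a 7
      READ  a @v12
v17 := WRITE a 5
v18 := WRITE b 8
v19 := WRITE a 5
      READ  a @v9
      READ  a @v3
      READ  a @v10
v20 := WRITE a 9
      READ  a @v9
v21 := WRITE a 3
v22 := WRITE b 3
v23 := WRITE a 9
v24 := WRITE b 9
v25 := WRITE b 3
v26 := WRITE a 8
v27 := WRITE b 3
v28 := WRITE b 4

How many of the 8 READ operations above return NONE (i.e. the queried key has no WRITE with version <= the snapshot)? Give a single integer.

Answer: 0

Derivation:
v1: WRITE b=9  (b history now [(1, 9)])
v2: WRITE a=2  (a history now [(2, 2)])
READ a @v2: history=[(2, 2)] -> pick v2 -> 2
v3: WRITE a=4  (a history now [(2, 2), (3, 4)])
v4: WRITE b=4  (b history now [(1, 9), (4, 4)])
v5: WRITE b=4  (b history now [(1, 9), (4, 4), (5, 4)])
v6: WRITE b=4  (b history now [(1, 9), (4, 4), (5, 4), (6, 4)])
v7: WRITE b=7  (b history now [(1, 9), (4, 4), (5, 4), (6, 4), (7, 7)])
v8: WRITE a=3  (a history now [(2, 2), (3, 4), (8, 3)])
READ a @v4: history=[(2, 2), (3, 4), (8, 3)] -> pick v3 -> 4
READ b @v2: history=[(1, 9), (4, 4), (5, 4), (6, 4), (7, 7)] -> pick v1 -> 9
v9: WRITE b=7  (b history now [(1, 9), (4, 4), (5, 4), (6, 4), (7, 7), (9, 7)])
v10: WRITE b=4  (b history now [(1, 9), (4, 4), (5, 4), (6, 4), (7, 7), (9, 7), (10, 4)])
v11: WRITE a=4  (a history now [(2, 2), (3, 4), (8, 3), (11, 4)])
v12: WRITE b=1  (b history now [(1, 9), (4, 4), (5, 4), (6, 4), (7, 7), (9, 7), (10, 4), (12, 1)])
v13: WRITE a=1  (a history now [(2, 2), (3, 4), (8, 3), (11, 4), (13, 1)])
v14: WRITE b=1  (b history now [(1, 9), (4, 4), (5, 4), (6, 4), (7, 7), (9, 7), (10, 4), (12, 1), (14, 1)])
v15: WRITE b=5  (b history now [(1, 9), (4, 4), (5, 4), (6, 4), (7, 7), (9, 7), (10, 4), (12, 1), (14, 1), (15, 5)])
v16: WRITE a=7  (a history now [(2, 2), (3, 4), (8, 3), (11, 4), (13, 1), (16, 7)])
READ a @v12: history=[(2, 2), (3, 4), (8, 3), (11, 4), (13, 1), (16, 7)] -> pick v11 -> 4
v17: WRITE a=5  (a history now [(2, 2), (3, 4), (8, 3), (11, 4), (13, 1), (16, 7), (17, 5)])
v18: WRITE b=8  (b history now [(1, 9), (4, 4), (5, 4), (6, 4), (7, 7), (9, 7), (10, 4), (12, 1), (14, 1), (15, 5), (18, 8)])
v19: WRITE a=5  (a history now [(2, 2), (3, 4), (8, 3), (11, 4), (13, 1), (16, 7), (17, 5), (19, 5)])
READ a @v9: history=[(2, 2), (3, 4), (8, 3), (11, 4), (13, 1), (16, 7), (17, 5), (19, 5)] -> pick v8 -> 3
READ a @v3: history=[(2, 2), (3, 4), (8, 3), (11, 4), (13, 1), (16, 7), (17, 5), (19, 5)] -> pick v3 -> 4
READ a @v10: history=[(2, 2), (3, 4), (8, 3), (11, 4), (13, 1), (16, 7), (17, 5), (19, 5)] -> pick v8 -> 3
v20: WRITE a=9  (a history now [(2, 2), (3, 4), (8, 3), (11, 4), (13, 1), (16, 7), (17, 5), (19, 5), (20, 9)])
READ a @v9: history=[(2, 2), (3, 4), (8, 3), (11, 4), (13, 1), (16, 7), (17, 5), (19, 5), (20, 9)] -> pick v8 -> 3
v21: WRITE a=3  (a history now [(2, 2), (3, 4), (8, 3), (11, 4), (13, 1), (16, 7), (17, 5), (19, 5), (20, 9), (21, 3)])
v22: WRITE b=3  (b history now [(1, 9), (4, 4), (5, 4), (6, 4), (7, 7), (9, 7), (10, 4), (12, 1), (14, 1), (15, 5), (18, 8), (22, 3)])
v23: WRITE a=9  (a history now [(2, 2), (3, 4), (8, 3), (11, 4), (13, 1), (16, 7), (17, 5), (19, 5), (20, 9), (21, 3), (23, 9)])
v24: WRITE b=9  (b history now [(1, 9), (4, 4), (5, 4), (6, 4), (7, 7), (9, 7), (10, 4), (12, 1), (14, 1), (15, 5), (18, 8), (22, 3), (24, 9)])
v25: WRITE b=3  (b history now [(1, 9), (4, 4), (5, 4), (6, 4), (7, 7), (9, 7), (10, 4), (12, 1), (14, 1), (15, 5), (18, 8), (22, 3), (24, 9), (25, 3)])
v26: WRITE a=8  (a history now [(2, 2), (3, 4), (8, 3), (11, 4), (13, 1), (16, 7), (17, 5), (19, 5), (20, 9), (21, 3), (23, 9), (26, 8)])
v27: WRITE b=3  (b history now [(1, 9), (4, 4), (5, 4), (6, 4), (7, 7), (9, 7), (10, 4), (12, 1), (14, 1), (15, 5), (18, 8), (22, 3), (24, 9), (25, 3), (27, 3)])
v28: WRITE b=4  (b history now [(1, 9), (4, 4), (5, 4), (6, 4), (7, 7), (9, 7), (10, 4), (12, 1), (14, 1), (15, 5), (18, 8), (22, 3), (24, 9), (25, 3), (27, 3), (28, 4)])
Read results in order: ['2', '4', '9', '4', '3', '4', '3', '3']
NONE count = 0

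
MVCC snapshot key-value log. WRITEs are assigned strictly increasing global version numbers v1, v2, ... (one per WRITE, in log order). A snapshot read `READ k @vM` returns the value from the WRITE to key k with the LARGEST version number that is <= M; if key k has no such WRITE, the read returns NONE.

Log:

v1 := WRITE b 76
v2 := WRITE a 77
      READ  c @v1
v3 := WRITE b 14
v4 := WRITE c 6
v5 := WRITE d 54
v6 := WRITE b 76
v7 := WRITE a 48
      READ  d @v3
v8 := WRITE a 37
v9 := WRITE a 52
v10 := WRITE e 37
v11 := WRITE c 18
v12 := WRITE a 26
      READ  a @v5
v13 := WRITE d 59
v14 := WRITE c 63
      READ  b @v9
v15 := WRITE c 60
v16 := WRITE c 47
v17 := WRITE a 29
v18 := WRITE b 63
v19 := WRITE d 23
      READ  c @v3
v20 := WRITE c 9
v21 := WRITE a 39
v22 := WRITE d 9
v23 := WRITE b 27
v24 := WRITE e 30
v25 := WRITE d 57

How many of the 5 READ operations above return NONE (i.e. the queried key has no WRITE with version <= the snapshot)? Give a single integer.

v1: WRITE b=76  (b history now [(1, 76)])
v2: WRITE a=77  (a history now [(2, 77)])
READ c @v1: history=[] -> no version <= 1 -> NONE
v3: WRITE b=14  (b history now [(1, 76), (3, 14)])
v4: WRITE c=6  (c history now [(4, 6)])
v5: WRITE d=54  (d history now [(5, 54)])
v6: WRITE b=76  (b history now [(1, 76), (3, 14), (6, 76)])
v7: WRITE a=48  (a history now [(2, 77), (7, 48)])
READ d @v3: history=[(5, 54)] -> no version <= 3 -> NONE
v8: WRITE a=37  (a history now [(2, 77), (7, 48), (8, 37)])
v9: WRITE a=52  (a history now [(2, 77), (7, 48), (8, 37), (9, 52)])
v10: WRITE e=37  (e history now [(10, 37)])
v11: WRITE c=18  (c history now [(4, 6), (11, 18)])
v12: WRITE a=26  (a history now [(2, 77), (7, 48), (8, 37), (9, 52), (12, 26)])
READ a @v5: history=[(2, 77), (7, 48), (8, 37), (9, 52), (12, 26)] -> pick v2 -> 77
v13: WRITE d=59  (d history now [(5, 54), (13, 59)])
v14: WRITE c=63  (c history now [(4, 6), (11, 18), (14, 63)])
READ b @v9: history=[(1, 76), (3, 14), (6, 76)] -> pick v6 -> 76
v15: WRITE c=60  (c history now [(4, 6), (11, 18), (14, 63), (15, 60)])
v16: WRITE c=47  (c history now [(4, 6), (11, 18), (14, 63), (15, 60), (16, 47)])
v17: WRITE a=29  (a history now [(2, 77), (7, 48), (8, 37), (9, 52), (12, 26), (17, 29)])
v18: WRITE b=63  (b history now [(1, 76), (3, 14), (6, 76), (18, 63)])
v19: WRITE d=23  (d history now [(5, 54), (13, 59), (19, 23)])
READ c @v3: history=[(4, 6), (11, 18), (14, 63), (15, 60), (16, 47)] -> no version <= 3 -> NONE
v20: WRITE c=9  (c history now [(4, 6), (11, 18), (14, 63), (15, 60), (16, 47), (20, 9)])
v21: WRITE a=39  (a history now [(2, 77), (7, 48), (8, 37), (9, 52), (12, 26), (17, 29), (21, 39)])
v22: WRITE d=9  (d history now [(5, 54), (13, 59), (19, 23), (22, 9)])
v23: WRITE b=27  (b history now [(1, 76), (3, 14), (6, 76), (18, 63), (23, 27)])
v24: WRITE e=30  (e history now [(10, 37), (24, 30)])
v25: WRITE d=57  (d history now [(5, 54), (13, 59), (19, 23), (22, 9), (25, 57)])
Read results in order: ['NONE', 'NONE', '77', '76', 'NONE']
NONE count = 3

Answer: 3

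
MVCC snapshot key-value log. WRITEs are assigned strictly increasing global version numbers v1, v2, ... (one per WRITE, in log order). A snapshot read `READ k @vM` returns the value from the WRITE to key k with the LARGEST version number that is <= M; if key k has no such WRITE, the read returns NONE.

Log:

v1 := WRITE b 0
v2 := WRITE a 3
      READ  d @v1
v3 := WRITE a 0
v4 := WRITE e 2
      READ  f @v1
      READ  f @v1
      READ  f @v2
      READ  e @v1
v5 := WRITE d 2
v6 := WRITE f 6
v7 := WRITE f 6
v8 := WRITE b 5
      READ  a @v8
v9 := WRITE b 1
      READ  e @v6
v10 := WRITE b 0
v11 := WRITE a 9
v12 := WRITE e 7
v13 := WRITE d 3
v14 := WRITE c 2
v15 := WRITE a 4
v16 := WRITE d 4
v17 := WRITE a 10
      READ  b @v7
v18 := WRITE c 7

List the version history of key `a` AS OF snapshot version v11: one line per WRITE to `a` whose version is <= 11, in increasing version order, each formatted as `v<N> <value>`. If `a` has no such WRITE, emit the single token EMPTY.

Answer: v2 3
v3 0
v11 9

Derivation:
Scan writes for key=a with version <= 11:
  v1 WRITE b 0 -> skip
  v2 WRITE a 3 -> keep
  v3 WRITE a 0 -> keep
  v4 WRITE e 2 -> skip
  v5 WRITE d 2 -> skip
  v6 WRITE f 6 -> skip
  v7 WRITE f 6 -> skip
  v8 WRITE b 5 -> skip
  v9 WRITE b 1 -> skip
  v10 WRITE b 0 -> skip
  v11 WRITE a 9 -> keep
  v12 WRITE e 7 -> skip
  v13 WRITE d 3 -> skip
  v14 WRITE c 2 -> skip
  v15 WRITE a 4 -> drop (> snap)
  v16 WRITE d 4 -> skip
  v17 WRITE a 10 -> drop (> snap)
  v18 WRITE c 7 -> skip
Collected: [(2, 3), (3, 0), (11, 9)]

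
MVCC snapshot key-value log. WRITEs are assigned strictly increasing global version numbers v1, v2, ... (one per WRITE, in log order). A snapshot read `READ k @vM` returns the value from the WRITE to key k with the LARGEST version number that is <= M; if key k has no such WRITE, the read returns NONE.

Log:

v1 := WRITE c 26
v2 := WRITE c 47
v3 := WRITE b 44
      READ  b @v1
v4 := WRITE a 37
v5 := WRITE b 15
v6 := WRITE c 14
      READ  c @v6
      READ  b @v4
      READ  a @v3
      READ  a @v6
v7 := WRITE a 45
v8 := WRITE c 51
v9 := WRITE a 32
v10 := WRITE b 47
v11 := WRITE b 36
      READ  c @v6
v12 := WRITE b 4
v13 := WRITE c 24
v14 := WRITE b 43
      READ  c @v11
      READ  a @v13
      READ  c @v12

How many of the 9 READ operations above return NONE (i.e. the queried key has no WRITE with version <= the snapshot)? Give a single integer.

Answer: 2

Derivation:
v1: WRITE c=26  (c history now [(1, 26)])
v2: WRITE c=47  (c history now [(1, 26), (2, 47)])
v3: WRITE b=44  (b history now [(3, 44)])
READ b @v1: history=[(3, 44)] -> no version <= 1 -> NONE
v4: WRITE a=37  (a history now [(4, 37)])
v5: WRITE b=15  (b history now [(3, 44), (5, 15)])
v6: WRITE c=14  (c history now [(1, 26), (2, 47), (6, 14)])
READ c @v6: history=[(1, 26), (2, 47), (6, 14)] -> pick v6 -> 14
READ b @v4: history=[(3, 44), (5, 15)] -> pick v3 -> 44
READ a @v3: history=[(4, 37)] -> no version <= 3 -> NONE
READ a @v6: history=[(4, 37)] -> pick v4 -> 37
v7: WRITE a=45  (a history now [(4, 37), (7, 45)])
v8: WRITE c=51  (c history now [(1, 26), (2, 47), (6, 14), (8, 51)])
v9: WRITE a=32  (a history now [(4, 37), (7, 45), (9, 32)])
v10: WRITE b=47  (b history now [(3, 44), (5, 15), (10, 47)])
v11: WRITE b=36  (b history now [(3, 44), (5, 15), (10, 47), (11, 36)])
READ c @v6: history=[(1, 26), (2, 47), (6, 14), (8, 51)] -> pick v6 -> 14
v12: WRITE b=4  (b history now [(3, 44), (5, 15), (10, 47), (11, 36), (12, 4)])
v13: WRITE c=24  (c history now [(1, 26), (2, 47), (6, 14), (8, 51), (13, 24)])
v14: WRITE b=43  (b history now [(3, 44), (5, 15), (10, 47), (11, 36), (12, 4), (14, 43)])
READ c @v11: history=[(1, 26), (2, 47), (6, 14), (8, 51), (13, 24)] -> pick v8 -> 51
READ a @v13: history=[(4, 37), (7, 45), (9, 32)] -> pick v9 -> 32
READ c @v12: history=[(1, 26), (2, 47), (6, 14), (8, 51), (13, 24)] -> pick v8 -> 51
Read results in order: ['NONE', '14', '44', 'NONE', '37', '14', '51', '32', '51']
NONE count = 2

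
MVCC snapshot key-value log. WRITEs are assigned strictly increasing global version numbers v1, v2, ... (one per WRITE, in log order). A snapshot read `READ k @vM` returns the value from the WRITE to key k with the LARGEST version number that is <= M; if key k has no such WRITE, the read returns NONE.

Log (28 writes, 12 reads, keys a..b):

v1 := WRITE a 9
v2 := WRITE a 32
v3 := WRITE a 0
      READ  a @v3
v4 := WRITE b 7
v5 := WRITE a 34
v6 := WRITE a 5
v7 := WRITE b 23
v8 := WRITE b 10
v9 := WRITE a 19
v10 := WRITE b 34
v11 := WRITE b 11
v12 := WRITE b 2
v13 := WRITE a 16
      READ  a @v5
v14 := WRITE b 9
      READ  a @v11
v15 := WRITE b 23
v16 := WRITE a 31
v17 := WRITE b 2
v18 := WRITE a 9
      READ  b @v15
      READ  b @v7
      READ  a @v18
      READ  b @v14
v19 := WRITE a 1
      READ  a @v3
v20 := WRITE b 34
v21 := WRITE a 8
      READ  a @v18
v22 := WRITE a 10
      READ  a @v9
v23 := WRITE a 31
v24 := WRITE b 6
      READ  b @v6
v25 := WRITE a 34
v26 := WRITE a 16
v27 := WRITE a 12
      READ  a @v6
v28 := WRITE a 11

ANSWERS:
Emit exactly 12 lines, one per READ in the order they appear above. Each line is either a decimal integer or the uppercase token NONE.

v1: WRITE a=9  (a history now [(1, 9)])
v2: WRITE a=32  (a history now [(1, 9), (2, 32)])
v3: WRITE a=0  (a history now [(1, 9), (2, 32), (3, 0)])
READ a @v3: history=[(1, 9), (2, 32), (3, 0)] -> pick v3 -> 0
v4: WRITE b=7  (b history now [(4, 7)])
v5: WRITE a=34  (a history now [(1, 9), (2, 32), (3, 0), (5, 34)])
v6: WRITE a=5  (a history now [(1, 9), (2, 32), (3, 0), (5, 34), (6, 5)])
v7: WRITE b=23  (b history now [(4, 7), (7, 23)])
v8: WRITE b=10  (b history now [(4, 7), (7, 23), (8, 10)])
v9: WRITE a=19  (a history now [(1, 9), (2, 32), (3, 0), (5, 34), (6, 5), (9, 19)])
v10: WRITE b=34  (b history now [(4, 7), (7, 23), (8, 10), (10, 34)])
v11: WRITE b=11  (b history now [(4, 7), (7, 23), (8, 10), (10, 34), (11, 11)])
v12: WRITE b=2  (b history now [(4, 7), (7, 23), (8, 10), (10, 34), (11, 11), (12, 2)])
v13: WRITE a=16  (a history now [(1, 9), (2, 32), (3, 0), (5, 34), (6, 5), (9, 19), (13, 16)])
READ a @v5: history=[(1, 9), (2, 32), (3, 0), (5, 34), (6, 5), (9, 19), (13, 16)] -> pick v5 -> 34
v14: WRITE b=9  (b history now [(4, 7), (7, 23), (8, 10), (10, 34), (11, 11), (12, 2), (14, 9)])
READ a @v11: history=[(1, 9), (2, 32), (3, 0), (5, 34), (6, 5), (9, 19), (13, 16)] -> pick v9 -> 19
v15: WRITE b=23  (b history now [(4, 7), (7, 23), (8, 10), (10, 34), (11, 11), (12, 2), (14, 9), (15, 23)])
v16: WRITE a=31  (a history now [(1, 9), (2, 32), (3, 0), (5, 34), (6, 5), (9, 19), (13, 16), (16, 31)])
v17: WRITE b=2  (b history now [(4, 7), (7, 23), (8, 10), (10, 34), (11, 11), (12, 2), (14, 9), (15, 23), (17, 2)])
v18: WRITE a=9  (a history now [(1, 9), (2, 32), (3, 0), (5, 34), (6, 5), (9, 19), (13, 16), (16, 31), (18, 9)])
READ b @v15: history=[(4, 7), (7, 23), (8, 10), (10, 34), (11, 11), (12, 2), (14, 9), (15, 23), (17, 2)] -> pick v15 -> 23
READ b @v7: history=[(4, 7), (7, 23), (8, 10), (10, 34), (11, 11), (12, 2), (14, 9), (15, 23), (17, 2)] -> pick v7 -> 23
READ a @v18: history=[(1, 9), (2, 32), (3, 0), (5, 34), (6, 5), (9, 19), (13, 16), (16, 31), (18, 9)] -> pick v18 -> 9
READ b @v14: history=[(4, 7), (7, 23), (8, 10), (10, 34), (11, 11), (12, 2), (14, 9), (15, 23), (17, 2)] -> pick v14 -> 9
v19: WRITE a=1  (a history now [(1, 9), (2, 32), (3, 0), (5, 34), (6, 5), (9, 19), (13, 16), (16, 31), (18, 9), (19, 1)])
READ a @v3: history=[(1, 9), (2, 32), (3, 0), (5, 34), (6, 5), (9, 19), (13, 16), (16, 31), (18, 9), (19, 1)] -> pick v3 -> 0
v20: WRITE b=34  (b history now [(4, 7), (7, 23), (8, 10), (10, 34), (11, 11), (12, 2), (14, 9), (15, 23), (17, 2), (20, 34)])
v21: WRITE a=8  (a history now [(1, 9), (2, 32), (3, 0), (5, 34), (6, 5), (9, 19), (13, 16), (16, 31), (18, 9), (19, 1), (21, 8)])
READ a @v18: history=[(1, 9), (2, 32), (3, 0), (5, 34), (6, 5), (9, 19), (13, 16), (16, 31), (18, 9), (19, 1), (21, 8)] -> pick v18 -> 9
v22: WRITE a=10  (a history now [(1, 9), (2, 32), (3, 0), (5, 34), (6, 5), (9, 19), (13, 16), (16, 31), (18, 9), (19, 1), (21, 8), (22, 10)])
READ a @v9: history=[(1, 9), (2, 32), (3, 0), (5, 34), (6, 5), (9, 19), (13, 16), (16, 31), (18, 9), (19, 1), (21, 8), (22, 10)] -> pick v9 -> 19
v23: WRITE a=31  (a history now [(1, 9), (2, 32), (3, 0), (5, 34), (6, 5), (9, 19), (13, 16), (16, 31), (18, 9), (19, 1), (21, 8), (22, 10), (23, 31)])
v24: WRITE b=6  (b history now [(4, 7), (7, 23), (8, 10), (10, 34), (11, 11), (12, 2), (14, 9), (15, 23), (17, 2), (20, 34), (24, 6)])
READ b @v6: history=[(4, 7), (7, 23), (8, 10), (10, 34), (11, 11), (12, 2), (14, 9), (15, 23), (17, 2), (20, 34), (24, 6)] -> pick v4 -> 7
v25: WRITE a=34  (a history now [(1, 9), (2, 32), (3, 0), (5, 34), (6, 5), (9, 19), (13, 16), (16, 31), (18, 9), (19, 1), (21, 8), (22, 10), (23, 31), (25, 34)])
v26: WRITE a=16  (a history now [(1, 9), (2, 32), (3, 0), (5, 34), (6, 5), (9, 19), (13, 16), (16, 31), (18, 9), (19, 1), (21, 8), (22, 10), (23, 31), (25, 34), (26, 16)])
v27: WRITE a=12  (a history now [(1, 9), (2, 32), (3, 0), (5, 34), (6, 5), (9, 19), (13, 16), (16, 31), (18, 9), (19, 1), (21, 8), (22, 10), (23, 31), (25, 34), (26, 16), (27, 12)])
READ a @v6: history=[(1, 9), (2, 32), (3, 0), (5, 34), (6, 5), (9, 19), (13, 16), (16, 31), (18, 9), (19, 1), (21, 8), (22, 10), (23, 31), (25, 34), (26, 16), (27, 12)] -> pick v6 -> 5
v28: WRITE a=11  (a history now [(1, 9), (2, 32), (3, 0), (5, 34), (6, 5), (9, 19), (13, 16), (16, 31), (18, 9), (19, 1), (21, 8), (22, 10), (23, 31), (25, 34), (26, 16), (27, 12), (28, 11)])

Answer: 0
34
19
23
23
9
9
0
9
19
7
5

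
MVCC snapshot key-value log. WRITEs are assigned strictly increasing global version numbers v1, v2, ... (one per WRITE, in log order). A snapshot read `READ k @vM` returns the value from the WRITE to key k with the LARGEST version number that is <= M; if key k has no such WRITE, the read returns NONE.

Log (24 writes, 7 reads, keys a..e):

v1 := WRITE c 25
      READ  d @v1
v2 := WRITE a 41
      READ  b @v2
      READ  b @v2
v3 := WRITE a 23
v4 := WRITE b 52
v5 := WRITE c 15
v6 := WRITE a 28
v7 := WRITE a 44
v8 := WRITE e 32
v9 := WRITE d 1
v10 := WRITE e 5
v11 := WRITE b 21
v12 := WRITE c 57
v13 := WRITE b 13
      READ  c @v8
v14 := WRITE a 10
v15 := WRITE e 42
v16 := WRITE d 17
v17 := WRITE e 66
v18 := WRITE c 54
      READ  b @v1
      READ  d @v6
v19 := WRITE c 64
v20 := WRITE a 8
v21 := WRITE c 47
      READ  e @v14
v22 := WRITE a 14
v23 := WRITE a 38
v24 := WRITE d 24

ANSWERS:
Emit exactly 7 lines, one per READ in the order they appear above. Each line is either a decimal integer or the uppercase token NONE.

v1: WRITE c=25  (c history now [(1, 25)])
READ d @v1: history=[] -> no version <= 1 -> NONE
v2: WRITE a=41  (a history now [(2, 41)])
READ b @v2: history=[] -> no version <= 2 -> NONE
READ b @v2: history=[] -> no version <= 2 -> NONE
v3: WRITE a=23  (a history now [(2, 41), (3, 23)])
v4: WRITE b=52  (b history now [(4, 52)])
v5: WRITE c=15  (c history now [(1, 25), (5, 15)])
v6: WRITE a=28  (a history now [(2, 41), (3, 23), (6, 28)])
v7: WRITE a=44  (a history now [(2, 41), (3, 23), (6, 28), (7, 44)])
v8: WRITE e=32  (e history now [(8, 32)])
v9: WRITE d=1  (d history now [(9, 1)])
v10: WRITE e=5  (e history now [(8, 32), (10, 5)])
v11: WRITE b=21  (b history now [(4, 52), (11, 21)])
v12: WRITE c=57  (c history now [(1, 25), (5, 15), (12, 57)])
v13: WRITE b=13  (b history now [(4, 52), (11, 21), (13, 13)])
READ c @v8: history=[(1, 25), (5, 15), (12, 57)] -> pick v5 -> 15
v14: WRITE a=10  (a history now [(2, 41), (3, 23), (6, 28), (7, 44), (14, 10)])
v15: WRITE e=42  (e history now [(8, 32), (10, 5), (15, 42)])
v16: WRITE d=17  (d history now [(9, 1), (16, 17)])
v17: WRITE e=66  (e history now [(8, 32), (10, 5), (15, 42), (17, 66)])
v18: WRITE c=54  (c history now [(1, 25), (5, 15), (12, 57), (18, 54)])
READ b @v1: history=[(4, 52), (11, 21), (13, 13)] -> no version <= 1 -> NONE
READ d @v6: history=[(9, 1), (16, 17)] -> no version <= 6 -> NONE
v19: WRITE c=64  (c history now [(1, 25), (5, 15), (12, 57), (18, 54), (19, 64)])
v20: WRITE a=8  (a history now [(2, 41), (3, 23), (6, 28), (7, 44), (14, 10), (20, 8)])
v21: WRITE c=47  (c history now [(1, 25), (5, 15), (12, 57), (18, 54), (19, 64), (21, 47)])
READ e @v14: history=[(8, 32), (10, 5), (15, 42), (17, 66)] -> pick v10 -> 5
v22: WRITE a=14  (a history now [(2, 41), (3, 23), (6, 28), (7, 44), (14, 10), (20, 8), (22, 14)])
v23: WRITE a=38  (a history now [(2, 41), (3, 23), (6, 28), (7, 44), (14, 10), (20, 8), (22, 14), (23, 38)])
v24: WRITE d=24  (d history now [(9, 1), (16, 17), (24, 24)])

Answer: NONE
NONE
NONE
15
NONE
NONE
5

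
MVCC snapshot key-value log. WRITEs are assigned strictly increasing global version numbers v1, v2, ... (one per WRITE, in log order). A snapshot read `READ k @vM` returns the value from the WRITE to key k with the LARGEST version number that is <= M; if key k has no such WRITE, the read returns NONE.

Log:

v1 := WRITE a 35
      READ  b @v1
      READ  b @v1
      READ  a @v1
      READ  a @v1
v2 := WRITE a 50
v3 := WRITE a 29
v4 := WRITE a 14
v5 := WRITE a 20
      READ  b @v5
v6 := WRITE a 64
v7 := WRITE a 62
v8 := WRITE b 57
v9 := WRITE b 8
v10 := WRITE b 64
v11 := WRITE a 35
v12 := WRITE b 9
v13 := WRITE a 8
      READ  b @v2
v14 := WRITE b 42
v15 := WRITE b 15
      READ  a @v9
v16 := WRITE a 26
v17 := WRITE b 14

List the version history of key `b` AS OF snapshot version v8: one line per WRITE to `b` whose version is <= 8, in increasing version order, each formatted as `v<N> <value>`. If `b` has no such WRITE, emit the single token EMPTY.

Answer: v8 57

Derivation:
Scan writes for key=b with version <= 8:
  v1 WRITE a 35 -> skip
  v2 WRITE a 50 -> skip
  v3 WRITE a 29 -> skip
  v4 WRITE a 14 -> skip
  v5 WRITE a 20 -> skip
  v6 WRITE a 64 -> skip
  v7 WRITE a 62 -> skip
  v8 WRITE b 57 -> keep
  v9 WRITE b 8 -> drop (> snap)
  v10 WRITE b 64 -> drop (> snap)
  v11 WRITE a 35 -> skip
  v12 WRITE b 9 -> drop (> snap)
  v13 WRITE a 8 -> skip
  v14 WRITE b 42 -> drop (> snap)
  v15 WRITE b 15 -> drop (> snap)
  v16 WRITE a 26 -> skip
  v17 WRITE b 14 -> drop (> snap)
Collected: [(8, 57)]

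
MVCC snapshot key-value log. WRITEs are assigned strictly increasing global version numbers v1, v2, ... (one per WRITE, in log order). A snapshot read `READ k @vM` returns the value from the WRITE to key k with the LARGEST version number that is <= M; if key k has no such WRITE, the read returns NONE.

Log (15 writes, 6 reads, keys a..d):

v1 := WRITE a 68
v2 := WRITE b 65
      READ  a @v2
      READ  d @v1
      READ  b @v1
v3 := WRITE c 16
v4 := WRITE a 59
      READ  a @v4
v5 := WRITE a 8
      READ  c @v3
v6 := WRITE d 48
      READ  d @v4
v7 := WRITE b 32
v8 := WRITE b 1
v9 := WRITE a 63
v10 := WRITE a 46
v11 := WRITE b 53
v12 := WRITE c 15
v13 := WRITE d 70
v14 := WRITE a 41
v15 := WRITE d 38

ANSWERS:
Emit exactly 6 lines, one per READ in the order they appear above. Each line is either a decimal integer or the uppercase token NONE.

v1: WRITE a=68  (a history now [(1, 68)])
v2: WRITE b=65  (b history now [(2, 65)])
READ a @v2: history=[(1, 68)] -> pick v1 -> 68
READ d @v1: history=[] -> no version <= 1 -> NONE
READ b @v1: history=[(2, 65)] -> no version <= 1 -> NONE
v3: WRITE c=16  (c history now [(3, 16)])
v4: WRITE a=59  (a history now [(1, 68), (4, 59)])
READ a @v4: history=[(1, 68), (4, 59)] -> pick v4 -> 59
v5: WRITE a=8  (a history now [(1, 68), (4, 59), (5, 8)])
READ c @v3: history=[(3, 16)] -> pick v3 -> 16
v6: WRITE d=48  (d history now [(6, 48)])
READ d @v4: history=[(6, 48)] -> no version <= 4 -> NONE
v7: WRITE b=32  (b history now [(2, 65), (7, 32)])
v8: WRITE b=1  (b history now [(2, 65), (7, 32), (8, 1)])
v9: WRITE a=63  (a history now [(1, 68), (4, 59), (5, 8), (9, 63)])
v10: WRITE a=46  (a history now [(1, 68), (4, 59), (5, 8), (9, 63), (10, 46)])
v11: WRITE b=53  (b history now [(2, 65), (7, 32), (8, 1), (11, 53)])
v12: WRITE c=15  (c history now [(3, 16), (12, 15)])
v13: WRITE d=70  (d history now [(6, 48), (13, 70)])
v14: WRITE a=41  (a history now [(1, 68), (4, 59), (5, 8), (9, 63), (10, 46), (14, 41)])
v15: WRITE d=38  (d history now [(6, 48), (13, 70), (15, 38)])

Answer: 68
NONE
NONE
59
16
NONE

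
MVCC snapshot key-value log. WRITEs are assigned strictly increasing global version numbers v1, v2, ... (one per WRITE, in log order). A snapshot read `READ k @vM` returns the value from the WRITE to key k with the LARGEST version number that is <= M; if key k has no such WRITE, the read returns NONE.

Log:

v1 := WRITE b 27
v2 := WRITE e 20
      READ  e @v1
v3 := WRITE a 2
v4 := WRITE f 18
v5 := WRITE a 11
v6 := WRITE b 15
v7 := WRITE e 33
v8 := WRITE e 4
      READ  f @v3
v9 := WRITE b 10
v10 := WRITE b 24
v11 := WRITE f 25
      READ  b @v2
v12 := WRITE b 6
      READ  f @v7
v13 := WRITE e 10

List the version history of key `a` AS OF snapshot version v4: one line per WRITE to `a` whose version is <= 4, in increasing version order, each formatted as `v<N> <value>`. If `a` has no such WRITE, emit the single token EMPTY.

Scan writes for key=a with version <= 4:
  v1 WRITE b 27 -> skip
  v2 WRITE e 20 -> skip
  v3 WRITE a 2 -> keep
  v4 WRITE f 18 -> skip
  v5 WRITE a 11 -> drop (> snap)
  v6 WRITE b 15 -> skip
  v7 WRITE e 33 -> skip
  v8 WRITE e 4 -> skip
  v9 WRITE b 10 -> skip
  v10 WRITE b 24 -> skip
  v11 WRITE f 25 -> skip
  v12 WRITE b 6 -> skip
  v13 WRITE e 10 -> skip
Collected: [(3, 2)]

Answer: v3 2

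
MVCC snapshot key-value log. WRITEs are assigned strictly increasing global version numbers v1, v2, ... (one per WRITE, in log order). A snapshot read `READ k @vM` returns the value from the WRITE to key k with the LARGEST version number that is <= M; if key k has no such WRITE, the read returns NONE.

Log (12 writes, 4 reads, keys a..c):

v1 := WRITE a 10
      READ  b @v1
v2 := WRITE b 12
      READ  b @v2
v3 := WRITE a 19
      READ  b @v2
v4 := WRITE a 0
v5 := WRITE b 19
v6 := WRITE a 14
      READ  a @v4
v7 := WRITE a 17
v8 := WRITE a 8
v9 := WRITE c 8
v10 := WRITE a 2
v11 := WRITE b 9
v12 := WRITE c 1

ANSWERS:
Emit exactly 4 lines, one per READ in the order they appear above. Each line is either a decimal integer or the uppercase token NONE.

Answer: NONE
12
12
0

Derivation:
v1: WRITE a=10  (a history now [(1, 10)])
READ b @v1: history=[] -> no version <= 1 -> NONE
v2: WRITE b=12  (b history now [(2, 12)])
READ b @v2: history=[(2, 12)] -> pick v2 -> 12
v3: WRITE a=19  (a history now [(1, 10), (3, 19)])
READ b @v2: history=[(2, 12)] -> pick v2 -> 12
v4: WRITE a=0  (a history now [(1, 10), (3, 19), (4, 0)])
v5: WRITE b=19  (b history now [(2, 12), (5, 19)])
v6: WRITE a=14  (a history now [(1, 10), (3, 19), (4, 0), (6, 14)])
READ a @v4: history=[(1, 10), (3, 19), (4, 0), (6, 14)] -> pick v4 -> 0
v7: WRITE a=17  (a history now [(1, 10), (3, 19), (4, 0), (6, 14), (7, 17)])
v8: WRITE a=8  (a history now [(1, 10), (3, 19), (4, 0), (6, 14), (7, 17), (8, 8)])
v9: WRITE c=8  (c history now [(9, 8)])
v10: WRITE a=2  (a history now [(1, 10), (3, 19), (4, 0), (6, 14), (7, 17), (8, 8), (10, 2)])
v11: WRITE b=9  (b history now [(2, 12), (5, 19), (11, 9)])
v12: WRITE c=1  (c history now [(9, 8), (12, 1)])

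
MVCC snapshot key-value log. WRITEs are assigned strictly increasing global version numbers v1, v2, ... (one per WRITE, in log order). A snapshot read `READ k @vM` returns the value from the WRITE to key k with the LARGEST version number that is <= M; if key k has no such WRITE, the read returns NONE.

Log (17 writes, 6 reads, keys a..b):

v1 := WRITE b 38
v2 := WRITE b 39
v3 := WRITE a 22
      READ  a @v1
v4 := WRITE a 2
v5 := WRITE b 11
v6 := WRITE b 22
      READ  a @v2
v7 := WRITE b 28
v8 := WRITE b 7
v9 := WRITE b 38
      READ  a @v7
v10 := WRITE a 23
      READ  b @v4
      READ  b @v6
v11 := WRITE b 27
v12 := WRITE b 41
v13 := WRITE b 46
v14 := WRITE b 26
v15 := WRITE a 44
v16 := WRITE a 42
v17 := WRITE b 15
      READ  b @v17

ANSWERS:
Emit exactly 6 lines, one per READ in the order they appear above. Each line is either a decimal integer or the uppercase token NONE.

Answer: NONE
NONE
2
39
22
15

Derivation:
v1: WRITE b=38  (b history now [(1, 38)])
v2: WRITE b=39  (b history now [(1, 38), (2, 39)])
v3: WRITE a=22  (a history now [(3, 22)])
READ a @v1: history=[(3, 22)] -> no version <= 1 -> NONE
v4: WRITE a=2  (a history now [(3, 22), (4, 2)])
v5: WRITE b=11  (b history now [(1, 38), (2, 39), (5, 11)])
v6: WRITE b=22  (b history now [(1, 38), (2, 39), (5, 11), (6, 22)])
READ a @v2: history=[(3, 22), (4, 2)] -> no version <= 2 -> NONE
v7: WRITE b=28  (b history now [(1, 38), (2, 39), (5, 11), (6, 22), (7, 28)])
v8: WRITE b=7  (b history now [(1, 38), (2, 39), (5, 11), (6, 22), (7, 28), (8, 7)])
v9: WRITE b=38  (b history now [(1, 38), (2, 39), (5, 11), (6, 22), (7, 28), (8, 7), (9, 38)])
READ a @v7: history=[(3, 22), (4, 2)] -> pick v4 -> 2
v10: WRITE a=23  (a history now [(3, 22), (4, 2), (10, 23)])
READ b @v4: history=[(1, 38), (2, 39), (5, 11), (6, 22), (7, 28), (8, 7), (9, 38)] -> pick v2 -> 39
READ b @v6: history=[(1, 38), (2, 39), (5, 11), (6, 22), (7, 28), (8, 7), (9, 38)] -> pick v6 -> 22
v11: WRITE b=27  (b history now [(1, 38), (2, 39), (5, 11), (6, 22), (7, 28), (8, 7), (9, 38), (11, 27)])
v12: WRITE b=41  (b history now [(1, 38), (2, 39), (5, 11), (6, 22), (7, 28), (8, 7), (9, 38), (11, 27), (12, 41)])
v13: WRITE b=46  (b history now [(1, 38), (2, 39), (5, 11), (6, 22), (7, 28), (8, 7), (9, 38), (11, 27), (12, 41), (13, 46)])
v14: WRITE b=26  (b history now [(1, 38), (2, 39), (5, 11), (6, 22), (7, 28), (8, 7), (9, 38), (11, 27), (12, 41), (13, 46), (14, 26)])
v15: WRITE a=44  (a history now [(3, 22), (4, 2), (10, 23), (15, 44)])
v16: WRITE a=42  (a history now [(3, 22), (4, 2), (10, 23), (15, 44), (16, 42)])
v17: WRITE b=15  (b history now [(1, 38), (2, 39), (5, 11), (6, 22), (7, 28), (8, 7), (9, 38), (11, 27), (12, 41), (13, 46), (14, 26), (17, 15)])
READ b @v17: history=[(1, 38), (2, 39), (5, 11), (6, 22), (7, 28), (8, 7), (9, 38), (11, 27), (12, 41), (13, 46), (14, 26), (17, 15)] -> pick v17 -> 15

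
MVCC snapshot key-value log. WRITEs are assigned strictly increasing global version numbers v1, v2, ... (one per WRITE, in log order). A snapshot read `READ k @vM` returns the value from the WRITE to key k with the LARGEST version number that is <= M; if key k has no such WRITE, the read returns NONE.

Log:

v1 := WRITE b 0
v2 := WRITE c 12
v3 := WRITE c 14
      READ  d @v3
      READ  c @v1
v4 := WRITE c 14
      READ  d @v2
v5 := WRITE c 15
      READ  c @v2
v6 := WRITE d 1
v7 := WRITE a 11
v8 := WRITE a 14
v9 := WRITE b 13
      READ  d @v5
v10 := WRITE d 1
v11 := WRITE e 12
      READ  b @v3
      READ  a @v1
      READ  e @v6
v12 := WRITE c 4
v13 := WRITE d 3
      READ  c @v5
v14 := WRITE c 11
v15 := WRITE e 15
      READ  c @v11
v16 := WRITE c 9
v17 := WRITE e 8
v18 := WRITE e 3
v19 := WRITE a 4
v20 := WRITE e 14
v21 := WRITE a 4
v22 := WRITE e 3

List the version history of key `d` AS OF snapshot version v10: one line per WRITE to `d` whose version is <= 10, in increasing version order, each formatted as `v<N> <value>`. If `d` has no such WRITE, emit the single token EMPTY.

Answer: v6 1
v10 1

Derivation:
Scan writes for key=d with version <= 10:
  v1 WRITE b 0 -> skip
  v2 WRITE c 12 -> skip
  v3 WRITE c 14 -> skip
  v4 WRITE c 14 -> skip
  v5 WRITE c 15 -> skip
  v6 WRITE d 1 -> keep
  v7 WRITE a 11 -> skip
  v8 WRITE a 14 -> skip
  v9 WRITE b 13 -> skip
  v10 WRITE d 1 -> keep
  v11 WRITE e 12 -> skip
  v12 WRITE c 4 -> skip
  v13 WRITE d 3 -> drop (> snap)
  v14 WRITE c 11 -> skip
  v15 WRITE e 15 -> skip
  v16 WRITE c 9 -> skip
  v17 WRITE e 8 -> skip
  v18 WRITE e 3 -> skip
  v19 WRITE a 4 -> skip
  v20 WRITE e 14 -> skip
  v21 WRITE a 4 -> skip
  v22 WRITE e 3 -> skip
Collected: [(6, 1), (10, 1)]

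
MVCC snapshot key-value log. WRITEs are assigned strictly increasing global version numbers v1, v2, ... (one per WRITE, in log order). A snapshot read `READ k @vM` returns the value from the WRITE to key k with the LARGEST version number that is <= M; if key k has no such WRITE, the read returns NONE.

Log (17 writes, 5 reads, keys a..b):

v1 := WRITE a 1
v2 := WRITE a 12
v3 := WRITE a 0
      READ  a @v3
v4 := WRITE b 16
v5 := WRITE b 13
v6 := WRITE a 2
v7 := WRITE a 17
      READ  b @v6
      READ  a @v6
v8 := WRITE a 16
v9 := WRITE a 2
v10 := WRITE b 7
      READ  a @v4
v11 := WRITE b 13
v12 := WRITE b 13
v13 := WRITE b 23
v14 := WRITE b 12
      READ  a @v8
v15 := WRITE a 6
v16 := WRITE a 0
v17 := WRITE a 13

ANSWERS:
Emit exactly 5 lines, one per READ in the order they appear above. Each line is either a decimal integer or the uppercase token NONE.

Answer: 0
13
2
0
16

Derivation:
v1: WRITE a=1  (a history now [(1, 1)])
v2: WRITE a=12  (a history now [(1, 1), (2, 12)])
v3: WRITE a=0  (a history now [(1, 1), (2, 12), (3, 0)])
READ a @v3: history=[(1, 1), (2, 12), (3, 0)] -> pick v3 -> 0
v4: WRITE b=16  (b history now [(4, 16)])
v5: WRITE b=13  (b history now [(4, 16), (5, 13)])
v6: WRITE a=2  (a history now [(1, 1), (2, 12), (3, 0), (6, 2)])
v7: WRITE a=17  (a history now [(1, 1), (2, 12), (3, 0), (6, 2), (7, 17)])
READ b @v6: history=[(4, 16), (5, 13)] -> pick v5 -> 13
READ a @v6: history=[(1, 1), (2, 12), (3, 0), (6, 2), (7, 17)] -> pick v6 -> 2
v8: WRITE a=16  (a history now [(1, 1), (2, 12), (3, 0), (6, 2), (7, 17), (8, 16)])
v9: WRITE a=2  (a history now [(1, 1), (2, 12), (3, 0), (6, 2), (7, 17), (8, 16), (9, 2)])
v10: WRITE b=7  (b history now [(4, 16), (5, 13), (10, 7)])
READ a @v4: history=[(1, 1), (2, 12), (3, 0), (6, 2), (7, 17), (8, 16), (9, 2)] -> pick v3 -> 0
v11: WRITE b=13  (b history now [(4, 16), (5, 13), (10, 7), (11, 13)])
v12: WRITE b=13  (b history now [(4, 16), (5, 13), (10, 7), (11, 13), (12, 13)])
v13: WRITE b=23  (b history now [(4, 16), (5, 13), (10, 7), (11, 13), (12, 13), (13, 23)])
v14: WRITE b=12  (b history now [(4, 16), (5, 13), (10, 7), (11, 13), (12, 13), (13, 23), (14, 12)])
READ a @v8: history=[(1, 1), (2, 12), (3, 0), (6, 2), (7, 17), (8, 16), (9, 2)] -> pick v8 -> 16
v15: WRITE a=6  (a history now [(1, 1), (2, 12), (3, 0), (6, 2), (7, 17), (8, 16), (9, 2), (15, 6)])
v16: WRITE a=0  (a history now [(1, 1), (2, 12), (3, 0), (6, 2), (7, 17), (8, 16), (9, 2), (15, 6), (16, 0)])
v17: WRITE a=13  (a history now [(1, 1), (2, 12), (3, 0), (6, 2), (7, 17), (8, 16), (9, 2), (15, 6), (16, 0), (17, 13)])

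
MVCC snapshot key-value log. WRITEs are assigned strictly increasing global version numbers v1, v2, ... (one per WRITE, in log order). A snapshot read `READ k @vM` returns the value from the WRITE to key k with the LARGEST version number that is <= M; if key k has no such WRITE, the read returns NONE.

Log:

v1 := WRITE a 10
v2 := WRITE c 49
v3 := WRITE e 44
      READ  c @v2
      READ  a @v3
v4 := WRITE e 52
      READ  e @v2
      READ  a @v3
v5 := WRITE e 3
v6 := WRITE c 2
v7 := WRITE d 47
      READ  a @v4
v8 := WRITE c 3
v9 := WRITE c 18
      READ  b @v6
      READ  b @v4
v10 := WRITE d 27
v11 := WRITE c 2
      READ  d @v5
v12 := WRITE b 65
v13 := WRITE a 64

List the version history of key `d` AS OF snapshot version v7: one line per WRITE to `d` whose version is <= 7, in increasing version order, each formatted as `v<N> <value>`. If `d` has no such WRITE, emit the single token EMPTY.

Scan writes for key=d with version <= 7:
  v1 WRITE a 10 -> skip
  v2 WRITE c 49 -> skip
  v3 WRITE e 44 -> skip
  v4 WRITE e 52 -> skip
  v5 WRITE e 3 -> skip
  v6 WRITE c 2 -> skip
  v7 WRITE d 47 -> keep
  v8 WRITE c 3 -> skip
  v9 WRITE c 18 -> skip
  v10 WRITE d 27 -> drop (> snap)
  v11 WRITE c 2 -> skip
  v12 WRITE b 65 -> skip
  v13 WRITE a 64 -> skip
Collected: [(7, 47)]

Answer: v7 47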